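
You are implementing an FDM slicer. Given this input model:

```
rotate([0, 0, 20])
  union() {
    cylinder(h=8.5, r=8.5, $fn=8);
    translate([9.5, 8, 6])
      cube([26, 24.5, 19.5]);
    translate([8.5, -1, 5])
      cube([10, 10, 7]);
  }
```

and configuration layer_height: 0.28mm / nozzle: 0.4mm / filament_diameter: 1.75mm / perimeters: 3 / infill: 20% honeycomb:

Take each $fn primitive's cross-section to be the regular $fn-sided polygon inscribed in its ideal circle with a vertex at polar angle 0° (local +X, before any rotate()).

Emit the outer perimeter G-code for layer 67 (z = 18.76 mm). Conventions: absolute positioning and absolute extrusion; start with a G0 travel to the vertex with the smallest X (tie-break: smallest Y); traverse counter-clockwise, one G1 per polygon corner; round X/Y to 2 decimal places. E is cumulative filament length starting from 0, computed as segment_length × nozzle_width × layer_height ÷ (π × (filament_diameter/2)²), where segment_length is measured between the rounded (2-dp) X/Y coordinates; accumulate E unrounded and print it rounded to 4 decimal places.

G0 X-2.19 Y33.79 Z18.76
G1 X6.19 Y10.77 E1.1407
G1 X30.62 Y19.66 E2.3513
G1 X22.24 Y42.68 E3.4920
G1 X-2.19 Y33.79 E4.7025

At z = 18.76 mm: the cylinder is absent (z outside [0, 8.5]); the 26×24.5 cube at (9.5, 8) contributes its full rectangle; the cube at (8.5, -1) does not reach this height (z outside [5, 12]); Taking the union: only the 26×24.5 cube at (9.5, 8) is present, so the union is just that shape — 1 connected region; (whole slice rotated 20° about Z — lengths, areas and connectivity unchanged). The outline is a single polygon with 4 vertices. Extrusion per mm of travel: 0.4 × 0.28 / (π × 0.875²) = 0.046564. Accumulating E over each segment gives final E = 4.7025.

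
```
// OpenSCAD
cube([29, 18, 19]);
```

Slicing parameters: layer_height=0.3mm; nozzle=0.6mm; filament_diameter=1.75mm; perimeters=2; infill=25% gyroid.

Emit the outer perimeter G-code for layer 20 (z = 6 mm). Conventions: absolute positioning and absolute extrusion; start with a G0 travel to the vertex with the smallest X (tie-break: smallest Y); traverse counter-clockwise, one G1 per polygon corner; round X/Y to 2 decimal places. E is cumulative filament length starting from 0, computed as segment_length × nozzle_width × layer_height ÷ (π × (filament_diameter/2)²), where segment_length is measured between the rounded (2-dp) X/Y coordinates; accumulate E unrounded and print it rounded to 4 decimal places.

At z = 6 mm: the cube (footprint 29×18) is included at this height. The outline is a single polygon with 4 vertices. Extrusion per mm of travel: 0.6 × 0.3 / (π × 0.875²) = 0.074835. Accumulating E over each segment gives final E = 7.0345.

G0 X0.00 Y0.00 Z6.00
G1 X29.00 Y0.00 E2.1702
G1 X29.00 Y18.00 E3.5173
G1 X0.00 Y18.00 E5.6875
G1 X0.00 Y0.00 E7.0345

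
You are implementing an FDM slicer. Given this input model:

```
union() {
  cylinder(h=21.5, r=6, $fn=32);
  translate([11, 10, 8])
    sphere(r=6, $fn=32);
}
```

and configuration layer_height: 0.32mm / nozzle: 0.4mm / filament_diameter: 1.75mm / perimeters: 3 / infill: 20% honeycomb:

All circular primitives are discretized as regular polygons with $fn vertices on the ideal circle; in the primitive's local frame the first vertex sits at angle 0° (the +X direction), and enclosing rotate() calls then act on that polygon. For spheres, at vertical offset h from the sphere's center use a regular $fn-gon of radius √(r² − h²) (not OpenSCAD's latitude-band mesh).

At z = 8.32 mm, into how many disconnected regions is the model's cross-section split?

At z = 8.32 mm: the cylinder: section is a regular 32-gon, circumradius r=6; the r=6 sphere at (11, 10) slices to a regular 32-gon of circumradius 5.991 (√(r²−h²) with h=0.32 from center); Merging all regions: the 2 present regions are separate (no shared area or edge), so areas and boundary lengths simply add and each stays a separate island — 2 connected regions. The result has 2 disconnected regions.

2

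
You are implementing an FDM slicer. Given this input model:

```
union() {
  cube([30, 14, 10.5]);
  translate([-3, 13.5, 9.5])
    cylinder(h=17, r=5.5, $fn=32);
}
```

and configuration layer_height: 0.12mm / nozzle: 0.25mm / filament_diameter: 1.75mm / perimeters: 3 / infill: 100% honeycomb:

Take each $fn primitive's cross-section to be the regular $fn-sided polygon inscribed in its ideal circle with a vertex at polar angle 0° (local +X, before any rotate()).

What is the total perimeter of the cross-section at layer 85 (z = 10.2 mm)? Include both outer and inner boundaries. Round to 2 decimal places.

108.99 mm

At z = 10.2 mm: the cube is present — its section is the full 30×14 rectangle (perimeter 88.00 mm); the cylinder at (-3, 13.5): section is a regular 32-gon, circumradius r=5.5 (perimeter = 2·32·5.500·sin(180°/32) = 34.50 mm); Merging all regions: the regions partially overlap (shared area 9.26 mm²), so the edge portions inside another operand are dropped and the merged outline is re-measured after clipping — boundary = 108.99 mm. Overall, the cross-section is a single solid region. Total boundary length (outer) = 108.99 mm.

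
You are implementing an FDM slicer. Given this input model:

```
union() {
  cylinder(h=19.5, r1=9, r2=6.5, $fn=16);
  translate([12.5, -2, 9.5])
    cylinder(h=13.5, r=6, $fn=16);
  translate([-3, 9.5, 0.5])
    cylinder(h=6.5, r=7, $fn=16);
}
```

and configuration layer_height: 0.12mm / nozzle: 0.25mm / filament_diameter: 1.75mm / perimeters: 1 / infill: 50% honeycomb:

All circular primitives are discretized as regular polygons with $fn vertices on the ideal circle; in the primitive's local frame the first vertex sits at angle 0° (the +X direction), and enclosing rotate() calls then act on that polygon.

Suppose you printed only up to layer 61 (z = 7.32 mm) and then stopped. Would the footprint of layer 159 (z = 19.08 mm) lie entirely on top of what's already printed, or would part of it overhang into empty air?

Compare the two slices. At z = 7.32: the cone (r1=9→r2=6.5) has section circumradius 8.062 here — a regular 16-gon (area = (16/2)·8.062²·sin(360°/16) = 198.96 mm²); the cylinder at (12.5, -2) is not intersected at this z (z outside [9.5, 23]); the cylinder at (-3, 9.5) is not intersected at this z (z outside [0.5, 7]); Taking the union: only the cone is present, so the union is just that shape — area = 198.96 mm². At z = 19.08: the cone: at t=0.978 of its height the radius interpolates to r₁+(r₂−r₁)t = 6.554, giving a regular 16-gon of that circumradius (area = (16/2)·6.554²·sin(360°/16) = 131.50 mm²); the r=6 cylinder at (12.5, -2) gives a regular 16-gon of circumradius 6 (constant along its height) (area = (16/2)·6.000²·sin(360°/16) = 110.21 mm²); the cylinder at (-3, 9.5) does not reach this height (z outside [0.5, 7]); Merging all regions: the 2 present regions are separate (no shared area or edge), so areas and boundary lengths simply add and each stays a separate island — area = 241.71 mm². Checking containment: at z = 19.08 the cross-section extends beyond the z = 7.32 cross-section by about 105.59 mm².

part overhangs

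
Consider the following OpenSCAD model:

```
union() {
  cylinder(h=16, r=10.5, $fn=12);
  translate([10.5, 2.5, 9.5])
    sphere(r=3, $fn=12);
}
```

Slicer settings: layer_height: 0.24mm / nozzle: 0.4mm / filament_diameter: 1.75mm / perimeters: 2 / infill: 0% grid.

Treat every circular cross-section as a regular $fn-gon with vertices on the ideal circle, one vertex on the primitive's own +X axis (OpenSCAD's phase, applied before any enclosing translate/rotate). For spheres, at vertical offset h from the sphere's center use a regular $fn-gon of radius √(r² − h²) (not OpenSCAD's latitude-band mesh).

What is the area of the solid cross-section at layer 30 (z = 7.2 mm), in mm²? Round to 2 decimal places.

338.71 mm²

At z = 7.2 mm: the r=10.5 cylinder contributes a regular 12-gon of circumradius 10.5 (area = (12/2)·10.500²·sin(360°/12) = 330.75 mm²); the sphere at (10.5, 2.5): section is a regular 12-gon, circumradius = √(r²−h²) = √(3²−2.3²) = 1.926 (area = (12/2)·1.926²·sin(360°/12) = 11.13 mm²); Combining (union): the regions partially overlap — summed areas 341.88 mm² minus the doubly-counted overlap 3.17 mm² gives 338.71 mm² — area = 338.71 mm². Overall, the cross-section is a single solid region. Net area = 338.71 mm².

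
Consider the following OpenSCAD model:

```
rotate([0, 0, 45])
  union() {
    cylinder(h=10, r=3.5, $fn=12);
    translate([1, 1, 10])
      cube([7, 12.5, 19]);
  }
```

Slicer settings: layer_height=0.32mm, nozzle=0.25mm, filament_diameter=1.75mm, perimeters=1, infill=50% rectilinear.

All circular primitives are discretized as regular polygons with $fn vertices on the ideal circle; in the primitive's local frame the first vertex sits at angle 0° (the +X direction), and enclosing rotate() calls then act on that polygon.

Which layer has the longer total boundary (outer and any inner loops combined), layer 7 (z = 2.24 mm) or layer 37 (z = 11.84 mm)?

Layer 7 (z = 2.24): the r=3.5 cylinder gives a regular 12-gon of circumradius 3.5 (constant along its height) (perimeter = 2·12·3.500·sin(180°/12) = 21.74 mm); the cube at (1, 1) is not intersected at this z (z outside [10, 29]); Combining (union): only the r=3.5 cylinder is present, so the union is just that shape — boundary = 21.74 mm; (rotated 45° about Z; rotation is an isometry so areas/perimeters/island counts are preserved). So its perimeter = 21.74 mm. Layer 37 (z = 11.84): the cylinder is not intersected at this z (z outside [0, 10]); the cube at (1, 1) (footprint 7×12.5) is included at this height (perimeter 39.00 mm); Taking the union: only the 7×12.5 cube at (1, 1) is present, so the union is just that shape — boundary = 39.00 mm; (rotated 45° about Z; rotation is an isometry so areas/perimeters/island counts are preserved). So its perimeter = 39.00 mm. Layer 37 is larger (39.00 vs 21.74 mm).

layer 37 (z = 11.84 mm)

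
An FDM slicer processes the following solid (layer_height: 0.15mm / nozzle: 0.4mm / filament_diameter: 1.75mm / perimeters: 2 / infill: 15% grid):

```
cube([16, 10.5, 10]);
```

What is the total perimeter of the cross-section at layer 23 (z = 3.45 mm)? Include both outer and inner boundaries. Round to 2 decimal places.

53.00 mm

At z = 3.45 mm: the cube is present — its section is the full 16×10.5 rectangle (perimeter 53.00 mm). Overall, the cross-section is a single solid region. Total boundary length (outer) = 53.00 mm.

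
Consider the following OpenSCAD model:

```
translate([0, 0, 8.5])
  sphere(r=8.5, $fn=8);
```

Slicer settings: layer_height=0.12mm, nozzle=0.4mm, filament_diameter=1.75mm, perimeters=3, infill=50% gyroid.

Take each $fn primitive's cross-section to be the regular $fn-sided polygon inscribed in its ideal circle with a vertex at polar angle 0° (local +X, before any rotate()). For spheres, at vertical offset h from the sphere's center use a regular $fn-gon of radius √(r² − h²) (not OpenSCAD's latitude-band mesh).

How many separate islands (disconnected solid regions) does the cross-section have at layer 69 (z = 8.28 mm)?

1

At z = 8.28 mm: the r=8.5 sphere slices to a regular 8-gon of circumradius 8.497 (√(r²−h²) with h=0.22 from center). Overall, the cross-section is a single solid region. Island count = 1.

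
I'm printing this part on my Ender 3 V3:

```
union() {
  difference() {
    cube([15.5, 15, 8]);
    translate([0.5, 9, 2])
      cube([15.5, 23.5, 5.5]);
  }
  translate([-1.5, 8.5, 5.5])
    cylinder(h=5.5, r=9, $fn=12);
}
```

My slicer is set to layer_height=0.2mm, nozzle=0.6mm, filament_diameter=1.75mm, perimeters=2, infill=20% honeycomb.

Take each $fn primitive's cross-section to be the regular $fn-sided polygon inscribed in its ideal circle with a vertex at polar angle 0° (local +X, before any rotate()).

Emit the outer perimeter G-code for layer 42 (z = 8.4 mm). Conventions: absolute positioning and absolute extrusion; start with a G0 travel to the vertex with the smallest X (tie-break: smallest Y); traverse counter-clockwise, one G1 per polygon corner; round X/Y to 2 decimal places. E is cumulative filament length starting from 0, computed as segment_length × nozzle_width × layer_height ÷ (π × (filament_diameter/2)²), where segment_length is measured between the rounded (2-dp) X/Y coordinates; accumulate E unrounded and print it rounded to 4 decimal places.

At z = 8.4 mm: the cube is absent (z outside [0, 8]); the cube at (0.5, 9) is absent (z outside [2, 7.5]); After the difference (first − rest): the first operand is absent here, so nothing remains; the cylinder at (-1.5, 8.5): section is a regular 12-gon, circumradius r=9; Combining (union): only the r=9 cylinder at (-1.5, 8.5) is present, so the union is just that shape — 1 connected region. The outline is a single polygon with 12 vertices. Extrusion per mm of travel: 0.6 × 0.2 / (π × 0.875²) = 0.049890. Accumulating E over each segment gives final E = 2.7884.

G0 X-10.50 Y8.50 Z8.40
G1 X-9.29 Y4.00 E0.2325
G1 X-6.00 Y0.71 E0.4646
G1 X-1.50 Y-0.50 E0.6971
G1 X3.00 Y0.71 E0.9296
G1 X6.29 Y4.00 E1.1617
G1 X7.50 Y8.50 E1.3942
G1 X6.29 Y13.00 E1.6267
G1 X3.00 Y16.29 E1.8588
G1 X-1.50 Y17.50 E2.0913
G1 X-6.00 Y16.29 E2.3237
G1 X-9.29 Y13.00 E2.5559
G1 X-10.50 Y8.50 E2.7884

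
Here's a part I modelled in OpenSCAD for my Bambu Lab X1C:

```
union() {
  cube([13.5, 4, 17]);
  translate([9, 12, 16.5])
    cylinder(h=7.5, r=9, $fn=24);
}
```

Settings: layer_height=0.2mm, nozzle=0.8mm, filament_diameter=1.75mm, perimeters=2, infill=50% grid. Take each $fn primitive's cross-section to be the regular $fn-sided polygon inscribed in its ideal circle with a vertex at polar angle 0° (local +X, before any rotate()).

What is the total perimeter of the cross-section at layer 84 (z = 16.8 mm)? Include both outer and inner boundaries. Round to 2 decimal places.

At z = 16.8 mm: the cube (footprint 13.5×4) is included at this height (perimeter 35.00 mm); the cylinder at (9, 12): section is a regular 24-gon, circumradius r=9 (perimeter = 2·24·9.000·sin(180°/24) = 56.39 mm); Merging all regions: the regions partially overlap (shared area 5.10 mm²), so the edge portions inside another operand are dropped and the merged outline is re-measured after clipping — boundary = 75.06 mm. Overall, the cross-section is a single solid region. Total boundary length (outer) = 75.06 mm.

75.06 mm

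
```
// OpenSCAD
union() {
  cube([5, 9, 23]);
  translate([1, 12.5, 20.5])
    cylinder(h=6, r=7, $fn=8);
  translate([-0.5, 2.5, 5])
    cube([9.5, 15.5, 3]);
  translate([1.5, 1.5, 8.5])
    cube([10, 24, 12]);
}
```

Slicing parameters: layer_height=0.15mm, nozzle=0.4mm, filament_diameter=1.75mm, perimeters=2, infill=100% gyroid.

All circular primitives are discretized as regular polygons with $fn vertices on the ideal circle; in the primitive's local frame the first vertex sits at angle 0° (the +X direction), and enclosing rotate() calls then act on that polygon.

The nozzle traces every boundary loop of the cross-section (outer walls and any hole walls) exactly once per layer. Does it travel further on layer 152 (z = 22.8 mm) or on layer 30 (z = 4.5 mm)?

layer 152 (z = 22.8 mm)

Layer 152 (z = 22.8): the cube (footprint 5×9) is included at this height (perimeter 28.00 mm); the cylinder at (1, 12.5): section is a regular 8-gon, circumradius r=7 (perimeter = 2·8·7.000·sin(180°/8) = 42.86 mm); the cube at (-0.5, 2.5) is not intersected at this z (z outside [5, 8]); the cube at (1.5, 1.5) does not reach this height (z outside [8.5, 20.5]); Merging all regions: the regions partially overlap (shared area 13.98 mm²), so the edge portions inside another operand are dropped and the merged outline is re-measured after clipping — boundary = 55.52 mm. So its perimeter = 55.52 mm. Layer 30 (z = 4.5): the cube (footprint 5×9) is included at this height (perimeter 28.00 mm); the cylinder at (1, 12.5) is absent (z outside [20.5, 26.5]); the cube at (-0.5, 2.5) is not intersected at this z (z outside [5, 8]); the cube at (1.5, 1.5) is absent (z outside [8.5, 20.5]); Taking the union: only the 5×9 cube is present, so the union is just that shape — boundary = 28.00 mm. So its perimeter = 28.00 mm. Layer 152 is larger (55.52 vs 28.00 mm).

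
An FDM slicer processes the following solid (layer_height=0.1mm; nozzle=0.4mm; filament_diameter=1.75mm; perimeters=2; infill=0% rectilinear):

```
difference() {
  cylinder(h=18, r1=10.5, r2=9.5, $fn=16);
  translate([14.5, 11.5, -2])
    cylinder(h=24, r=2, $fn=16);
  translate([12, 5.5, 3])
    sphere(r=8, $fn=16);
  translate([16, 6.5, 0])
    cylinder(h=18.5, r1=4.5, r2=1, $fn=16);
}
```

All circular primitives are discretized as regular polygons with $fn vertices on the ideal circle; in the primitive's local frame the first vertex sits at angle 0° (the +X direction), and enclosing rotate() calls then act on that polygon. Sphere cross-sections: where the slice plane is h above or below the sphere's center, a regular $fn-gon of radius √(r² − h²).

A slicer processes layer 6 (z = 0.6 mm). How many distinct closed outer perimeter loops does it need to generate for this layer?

At z = 0.6 mm: the cone contributes a regular 16-gon of circumradius 10.467 (interpolated between r1=10.5 and r2=9.5 at t=0.033); the r=2 cylinder at (14.5, 11.5) contributes a regular 16-gon of circumradius 2; the sphere at (12, 5.5): section is a regular 16-gon, circumradius = √(r²−h²) = √(8²−2.4²) = 7.632; the cone at (16, 6.5): at t=0.032 of its height the radius interpolates to r₁+(r₂−r₁)t = 4.386, giving a regular 16-gon of that circumradius; Taking the first minus the rest: starting from the cone, the r=2 cylinder at (14.5, 11.5) misses the remaining region (no effect); the r=8 sphere at (12, 5.5) partially overlaps it — only the 37.89 mm² overlap (of its 178.30 mm²) is removed, clipping the outline; the cone at (16, 6.5) misses the remaining region (no effect) — 1 connected region. The result has 1 disconnected region.

1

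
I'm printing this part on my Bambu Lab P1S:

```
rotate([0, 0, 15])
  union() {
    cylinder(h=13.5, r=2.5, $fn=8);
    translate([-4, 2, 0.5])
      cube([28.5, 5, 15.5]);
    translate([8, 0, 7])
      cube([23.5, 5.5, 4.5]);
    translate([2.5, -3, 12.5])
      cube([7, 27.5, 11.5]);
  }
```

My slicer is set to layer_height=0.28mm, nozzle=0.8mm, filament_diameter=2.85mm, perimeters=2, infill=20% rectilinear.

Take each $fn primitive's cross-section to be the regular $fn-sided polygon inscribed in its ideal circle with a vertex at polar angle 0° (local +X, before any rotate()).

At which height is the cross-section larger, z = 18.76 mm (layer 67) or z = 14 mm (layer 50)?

Layer 67 (z = 18.76): the cylinder is absent (z outside [0, 13.5]); the cube at (-4, 2) is absent (z outside [0.5, 16]); the cube at (8, 0) is absent (z outside [7, 11.5]); the cube at (2.5, -3) is present — its section is the full 7×27.5 rectangle (area 192.50 mm²); Combining (union): only the 7×27.5 cube at (2.5, -3) is present, so the union is just that shape — area = 192.50 mm²; (rotated 15° about Z; rotation is an isometry so areas/perimeters/island counts are preserved). So its area = 192.50 mm². Layer 50 (z = 14): the cylinder is not intersected at this z (z outside [0, 13.5]); the cube at (-4, 2) (footprint 28.5×5) is included at this height (area 142.50 mm²); the cube at (8, 0) is absent (z outside [7, 11.5]); the 7×27.5 cube at (2.5, -3) contributes its full rectangle (area 192.50 mm²); Combining (union): the regions partially overlap — summed areas 335.00 mm² minus the doubly-counted overlap 35.00 mm² gives 300.00 mm² — area = 300.00 mm²; (rotated 15° about Z; rotation is an isometry so areas/perimeters/island counts are preserved). So its area = 300.00 mm². Layer 50 is larger (300.00 vs 192.50 mm²).

layer 50 (z = 14 mm)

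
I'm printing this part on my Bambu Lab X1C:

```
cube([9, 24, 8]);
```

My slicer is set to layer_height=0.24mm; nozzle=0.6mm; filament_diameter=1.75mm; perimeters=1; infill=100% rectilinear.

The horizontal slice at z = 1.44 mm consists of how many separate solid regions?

1

At z = 1.44 mm: the 9×24 cube contributes its full rectangle. The result has 1 disconnected region.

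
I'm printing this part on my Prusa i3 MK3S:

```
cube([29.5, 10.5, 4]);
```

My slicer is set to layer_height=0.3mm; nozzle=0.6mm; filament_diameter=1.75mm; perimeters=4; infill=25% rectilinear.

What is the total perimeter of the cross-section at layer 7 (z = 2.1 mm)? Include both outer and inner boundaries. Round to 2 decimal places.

80.00 mm

At z = 2.1 mm: the cube is present — its section is the full 29.5×10.5 rectangle (perimeter 80.00 mm). Overall, the cross-section is a single solid region. Total boundary length (outer) = 80.00 mm.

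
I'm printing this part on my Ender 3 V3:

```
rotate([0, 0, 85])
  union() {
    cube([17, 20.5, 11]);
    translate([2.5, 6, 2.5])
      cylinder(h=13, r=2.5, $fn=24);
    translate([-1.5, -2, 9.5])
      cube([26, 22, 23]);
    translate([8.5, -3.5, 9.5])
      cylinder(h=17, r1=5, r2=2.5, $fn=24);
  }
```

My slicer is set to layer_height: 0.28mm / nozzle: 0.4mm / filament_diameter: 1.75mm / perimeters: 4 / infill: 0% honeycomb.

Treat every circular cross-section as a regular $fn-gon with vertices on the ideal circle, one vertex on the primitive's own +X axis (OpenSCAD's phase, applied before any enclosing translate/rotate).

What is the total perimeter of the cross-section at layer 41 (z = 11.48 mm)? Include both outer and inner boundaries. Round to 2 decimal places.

At z = 11.48 mm: the cube is not intersected at this z (z outside [0, 11]); the r=2.5 cylinder at (2.5, 6) contributes a regular 24-gon of circumradius 2.5 (perimeter = 2·24·2.500·sin(180°/24) = 15.66 mm); the 26×22 cube at (-1.5, -2) contributes its full rectangle (perimeter 96.00 mm); the cone at (8.5, -3.5) contributes a regular 24-gon of circumradius 4.709 (interpolated between r1=5 and r2=2.5 at t=0.116) (perimeter = 2·24·4.709·sin(180°/24) = 29.50 mm); Merging all regions: the regions partially overlap (shared area 40.04 mm²), so the edge portions inside another operand are dropped and the merged outline is re-measured after clipping — boundary = 104.95 mm; (rotated 85° about Z; rotation is an isometry so areas/perimeters/island counts are preserved). Overall, the cross-section is a single solid region. Total boundary length (outer) = 104.95 mm.

104.95 mm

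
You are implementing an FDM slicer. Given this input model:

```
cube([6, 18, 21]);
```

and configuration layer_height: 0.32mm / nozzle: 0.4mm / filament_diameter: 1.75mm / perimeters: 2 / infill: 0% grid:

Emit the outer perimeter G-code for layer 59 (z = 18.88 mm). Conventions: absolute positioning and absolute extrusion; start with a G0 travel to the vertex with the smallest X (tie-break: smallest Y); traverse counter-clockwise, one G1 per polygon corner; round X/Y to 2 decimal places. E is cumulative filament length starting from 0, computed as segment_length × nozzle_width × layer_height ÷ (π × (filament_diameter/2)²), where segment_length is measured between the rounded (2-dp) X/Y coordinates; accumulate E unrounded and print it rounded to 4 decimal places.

At z = 18.88 mm: the cube is present — its section is the full 6×18 rectangle. The outline is a single polygon with 4 vertices. Extrusion per mm of travel: 0.4 × 0.32 / (π × 0.875²) = 0.053216. Accumulating E over each segment gives final E = 2.5544.

G0 X0.00 Y0.00 Z18.88
G1 X6.00 Y0.00 E0.3193
G1 X6.00 Y18.00 E1.2772
G1 X0.00 Y18.00 E1.5965
G1 X0.00 Y0.00 E2.5544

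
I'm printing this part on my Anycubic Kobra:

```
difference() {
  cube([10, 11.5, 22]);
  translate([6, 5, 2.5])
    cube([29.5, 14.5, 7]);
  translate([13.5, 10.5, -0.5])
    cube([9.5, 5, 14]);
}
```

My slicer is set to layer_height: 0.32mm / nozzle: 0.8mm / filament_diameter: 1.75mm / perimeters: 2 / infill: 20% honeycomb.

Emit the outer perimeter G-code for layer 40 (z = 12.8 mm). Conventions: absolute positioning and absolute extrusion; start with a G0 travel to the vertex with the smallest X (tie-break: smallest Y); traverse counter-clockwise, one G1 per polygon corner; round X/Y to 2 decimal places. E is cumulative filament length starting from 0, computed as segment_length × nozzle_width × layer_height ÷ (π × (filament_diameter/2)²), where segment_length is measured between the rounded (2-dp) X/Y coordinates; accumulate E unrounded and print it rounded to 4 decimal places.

G0 X0.00 Y0.00 Z12.80
G1 X10.00 Y0.00 E1.0643
G1 X10.00 Y11.50 E2.2883
G1 X0.00 Y11.50 E3.3526
G1 X0.00 Y0.00 E4.5766

At z = 12.8 mm: the cube (footprint 10×11.5) is included at this height; the cube at (6, 5) is not intersected at this z (z outside [2.5, 9.5]); the cube at (13.5, 10.5) (footprint 9.5×5) is included at this height; Taking the first minus the rest: starting from the 10×11.5 cube, the 9.5×5 cube at (13.5, 10.5) misses the remaining region (no effect) — 1 connected region. The outline is a single polygon with 4 vertices. Extrusion per mm of travel: 0.8 × 0.32 / (π × 0.875²) = 0.106432. Accumulating E over each segment gives final E = 4.5766.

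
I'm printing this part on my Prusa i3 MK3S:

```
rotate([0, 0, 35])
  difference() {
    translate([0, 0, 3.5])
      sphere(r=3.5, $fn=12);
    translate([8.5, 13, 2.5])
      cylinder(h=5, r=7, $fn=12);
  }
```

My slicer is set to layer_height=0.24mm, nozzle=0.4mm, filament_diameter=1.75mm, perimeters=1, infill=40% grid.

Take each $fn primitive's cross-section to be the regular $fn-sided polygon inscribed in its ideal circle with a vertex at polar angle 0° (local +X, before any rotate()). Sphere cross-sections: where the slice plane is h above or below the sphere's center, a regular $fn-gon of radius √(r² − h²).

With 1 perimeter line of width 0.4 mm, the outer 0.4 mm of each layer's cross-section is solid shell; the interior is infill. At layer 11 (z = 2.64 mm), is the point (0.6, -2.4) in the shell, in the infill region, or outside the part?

At z = 2.64 mm: the r=3.5 sphere slices to a regular 12-gon of circumradius 3.393 (√(r²−h²) with h=0.86 from center); the r=7 cylinder at (8.5, 13) contributes a regular 12-gon of circumradius 7; After the difference (first − rest): starting from the r=3.5 sphere, the r=7 cylinder at (8.5, 13) misses the remaining region (no effect) — 1 connected region; (rotated 35° about Z; rotation is an isometry so areas/perimeters/island counts are preserved). Overall, the cross-section is a single solid region. Undo the 35° rotation: the query point maps to (-0.885, -2.310) in the un-rotated model frame. The nearest boundary edge runs (-0.00, -3.39)→(-1.70, -2.94); distance from the point to it = 0.82 mm. The point is inside the cross-section and 0.82 mm from the nearest boundary — more than the 0.4 mm shell width (1 × 0.4), so it's in the infill interior.

infill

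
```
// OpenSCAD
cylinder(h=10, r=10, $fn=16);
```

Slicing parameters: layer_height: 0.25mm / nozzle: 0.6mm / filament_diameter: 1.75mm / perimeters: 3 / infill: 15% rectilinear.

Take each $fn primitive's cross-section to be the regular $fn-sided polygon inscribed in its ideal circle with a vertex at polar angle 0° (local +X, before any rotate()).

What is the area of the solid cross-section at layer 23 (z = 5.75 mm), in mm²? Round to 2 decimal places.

306.15 mm²

At z = 5.75 mm: the cylinder: section is a regular 16-gon, circumradius r=10 (area = (16/2)·10.000²·sin(360°/16) = 306.15 mm²). Overall, the cross-section is a single solid region. Net area = 306.15 mm².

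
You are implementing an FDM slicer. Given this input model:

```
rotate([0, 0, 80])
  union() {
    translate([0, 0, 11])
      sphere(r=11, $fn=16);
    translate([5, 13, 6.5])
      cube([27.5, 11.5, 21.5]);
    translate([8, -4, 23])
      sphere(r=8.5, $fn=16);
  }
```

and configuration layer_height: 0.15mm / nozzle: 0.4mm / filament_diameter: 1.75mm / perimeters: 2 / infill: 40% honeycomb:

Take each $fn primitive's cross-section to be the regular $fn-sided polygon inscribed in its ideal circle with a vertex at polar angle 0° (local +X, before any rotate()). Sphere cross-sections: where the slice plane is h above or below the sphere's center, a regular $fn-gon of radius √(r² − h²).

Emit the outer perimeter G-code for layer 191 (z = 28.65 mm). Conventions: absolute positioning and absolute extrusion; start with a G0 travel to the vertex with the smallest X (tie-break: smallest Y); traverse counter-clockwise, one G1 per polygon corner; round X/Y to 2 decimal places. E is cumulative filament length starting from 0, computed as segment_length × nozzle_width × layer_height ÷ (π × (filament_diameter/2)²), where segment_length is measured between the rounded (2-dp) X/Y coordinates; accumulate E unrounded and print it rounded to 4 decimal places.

At z = 28.65 mm: the sphere is not intersected at this z (|z−center|=17.650 > r=11); the cube at (5, 13) does not reach this height (z outside [6.5, 28]); the sphere at (8, -4): section is a regular 16-gon, circumradius = √(r²−h²) = √(8.5²−5.65²) = 6.350; Combining (union): only the r=8.5 sphere at (8, -4) is present, so the union is just that shape — 1 connected region; (rotated 80° about Z; rotation is an isometry so areas/perimeters/island counts are preserved). The outline is a single polygon with 16 vertices. Extrusion per mm of travel: 0.4 × 0.15 / (π × 0.875²) = 0.024945. Accumulating E over each segment gives final E = 0.9890.

G0 X-0.93 Y8.29 Z28.65
G1 X-0.87 Y5.81 E0.0619
G1 X0.13 Y3.54 E0.1238
G1 X1.92 Y1.83 E0.1855
G1 X4.23 Y0.93 E0.2474
G1 X6.70 Y0.98 E0.3090
G1 X8.97 Y1.98 E0.3709
G1 X10.68 Y3.77 E0.4326
G1 X11.58 Y6.08 E0.4945
G1 X11.53 Y8.56 E0.5563
G1 X10.53 Y10.83 E0.6182
G1 X8.74 Y12.54 E0.6800
G1 X6.43 Y13.44 E0.7418
G1 X3.95 Y13.38 E0.8037
G1 X1.69 Y12.39 E0.8652
G1 X-0.03 Y10.60 E0.9272
G1 X-0.93 Y8.29 E0.9890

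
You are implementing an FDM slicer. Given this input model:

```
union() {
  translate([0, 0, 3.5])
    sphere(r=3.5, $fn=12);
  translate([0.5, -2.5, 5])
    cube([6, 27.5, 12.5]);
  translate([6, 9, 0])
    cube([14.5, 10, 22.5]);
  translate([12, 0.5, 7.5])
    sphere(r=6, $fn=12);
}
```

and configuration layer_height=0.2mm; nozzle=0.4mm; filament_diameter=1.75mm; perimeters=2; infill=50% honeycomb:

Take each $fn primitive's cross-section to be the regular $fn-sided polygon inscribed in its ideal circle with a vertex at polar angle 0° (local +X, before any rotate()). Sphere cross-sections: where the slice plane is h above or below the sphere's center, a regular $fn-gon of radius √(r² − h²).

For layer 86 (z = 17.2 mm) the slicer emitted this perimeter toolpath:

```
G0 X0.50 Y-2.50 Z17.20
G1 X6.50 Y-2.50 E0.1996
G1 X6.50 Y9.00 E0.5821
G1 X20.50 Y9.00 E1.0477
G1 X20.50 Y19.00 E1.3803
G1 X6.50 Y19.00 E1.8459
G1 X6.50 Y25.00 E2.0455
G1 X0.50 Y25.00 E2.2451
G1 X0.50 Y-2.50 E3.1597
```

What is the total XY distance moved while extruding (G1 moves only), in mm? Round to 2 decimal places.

Sum the Euclidean lengths of each G1 segment: total = 95.00 mm.

95.00 mm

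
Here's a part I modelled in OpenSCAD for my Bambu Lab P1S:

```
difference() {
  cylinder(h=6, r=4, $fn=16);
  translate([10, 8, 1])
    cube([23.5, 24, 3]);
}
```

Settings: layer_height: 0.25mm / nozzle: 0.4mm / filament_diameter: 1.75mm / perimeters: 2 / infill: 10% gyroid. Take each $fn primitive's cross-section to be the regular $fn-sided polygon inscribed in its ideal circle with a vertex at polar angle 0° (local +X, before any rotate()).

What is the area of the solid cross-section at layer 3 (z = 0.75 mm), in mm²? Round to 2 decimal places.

At z = 0.75 mm: the r=4 cylinder gives a regular 16-gon of circumradius 4 (constant along its height) (area = (16/2)·4.000²·sin(360°/16) = 48.98 mm²); the cube at (10, 8) is not intersected at this z (z outside [1, 4]); After the difference (first − rest): none of the subtracted shapes is present at this height, so the r=4 cylinder is unchanged — area = 48.98 mm². Overall, the cross-section is a single solid region. Net area = 48.98 mm².

48.98 mm²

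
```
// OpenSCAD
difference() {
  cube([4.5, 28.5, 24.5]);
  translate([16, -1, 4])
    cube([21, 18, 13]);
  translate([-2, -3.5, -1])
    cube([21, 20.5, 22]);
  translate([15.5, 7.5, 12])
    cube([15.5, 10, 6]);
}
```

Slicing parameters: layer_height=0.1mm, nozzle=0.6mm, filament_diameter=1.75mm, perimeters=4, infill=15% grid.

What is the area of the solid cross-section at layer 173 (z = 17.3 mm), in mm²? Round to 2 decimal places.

At z = 17.3 mm: the cube (footprint 4.5×28.5) is included at this height (area 128.25 mm²); the cube at (16, -1) does not reach this height (z outside [4, 17]); the cube at (-2, -3.5) is present — its section is the full 21×20.5 rectangle (area 430.50 mm²); the cube at (15.5, 7.5) (footprint 15.5×10) is included at this height (area 155.00 mm²); Subtracting the remaining from the first: starting from the 4.5×28.5 cube (128.25 mm²), the 21×20.5 cube at (-2, -3.5) partially overlaps it — only the 76.50 mm² overlap (of its 430.50 mm²) is removed, clipping the outline; the 15.5×10 cube at (15.5, 7.5) misses the remaining region (no effect) — area = 51.75 mm². Overall, the cross-section is a single solid region. Net area = 51.75 mm².

51.75 mm²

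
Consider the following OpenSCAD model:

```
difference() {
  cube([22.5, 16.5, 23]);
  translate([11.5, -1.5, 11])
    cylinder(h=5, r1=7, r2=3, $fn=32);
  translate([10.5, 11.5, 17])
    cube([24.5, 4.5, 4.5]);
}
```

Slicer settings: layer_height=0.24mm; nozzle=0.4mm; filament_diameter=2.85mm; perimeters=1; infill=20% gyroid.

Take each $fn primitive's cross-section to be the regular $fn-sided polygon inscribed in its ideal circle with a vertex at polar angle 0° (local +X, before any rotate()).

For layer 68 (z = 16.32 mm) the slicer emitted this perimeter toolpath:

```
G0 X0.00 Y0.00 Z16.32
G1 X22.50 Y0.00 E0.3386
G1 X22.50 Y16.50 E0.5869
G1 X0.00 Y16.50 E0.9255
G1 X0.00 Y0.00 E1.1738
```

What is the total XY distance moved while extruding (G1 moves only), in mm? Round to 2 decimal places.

Sum the Euclidean lengths of each G1 segment: total = 78.00 mm.

78.00 mm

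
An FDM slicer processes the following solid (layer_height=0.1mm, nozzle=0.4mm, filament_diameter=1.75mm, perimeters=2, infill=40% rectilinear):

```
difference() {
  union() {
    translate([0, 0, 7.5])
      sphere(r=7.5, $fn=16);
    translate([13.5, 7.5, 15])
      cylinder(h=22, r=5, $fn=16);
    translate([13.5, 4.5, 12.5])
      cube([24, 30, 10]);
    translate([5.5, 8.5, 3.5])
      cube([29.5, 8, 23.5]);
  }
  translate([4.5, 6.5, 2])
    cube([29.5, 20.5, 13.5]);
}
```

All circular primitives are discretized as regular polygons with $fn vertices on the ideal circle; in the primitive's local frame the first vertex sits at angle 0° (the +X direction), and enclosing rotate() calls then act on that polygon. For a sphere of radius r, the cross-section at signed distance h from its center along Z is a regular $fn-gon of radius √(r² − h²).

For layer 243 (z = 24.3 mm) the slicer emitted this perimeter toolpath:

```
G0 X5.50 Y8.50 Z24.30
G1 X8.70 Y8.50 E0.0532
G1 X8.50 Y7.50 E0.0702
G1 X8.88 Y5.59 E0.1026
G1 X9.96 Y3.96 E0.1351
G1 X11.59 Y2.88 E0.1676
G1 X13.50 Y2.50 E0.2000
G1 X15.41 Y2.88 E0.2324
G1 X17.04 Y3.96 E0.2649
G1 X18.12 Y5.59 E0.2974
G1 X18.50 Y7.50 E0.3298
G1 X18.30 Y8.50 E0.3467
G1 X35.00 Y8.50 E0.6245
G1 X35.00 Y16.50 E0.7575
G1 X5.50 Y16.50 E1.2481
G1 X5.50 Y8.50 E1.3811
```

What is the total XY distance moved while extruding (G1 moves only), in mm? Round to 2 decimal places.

83.05 mm

Sum the Euclidean lengths of each G1 segment: total = 83.05 mm.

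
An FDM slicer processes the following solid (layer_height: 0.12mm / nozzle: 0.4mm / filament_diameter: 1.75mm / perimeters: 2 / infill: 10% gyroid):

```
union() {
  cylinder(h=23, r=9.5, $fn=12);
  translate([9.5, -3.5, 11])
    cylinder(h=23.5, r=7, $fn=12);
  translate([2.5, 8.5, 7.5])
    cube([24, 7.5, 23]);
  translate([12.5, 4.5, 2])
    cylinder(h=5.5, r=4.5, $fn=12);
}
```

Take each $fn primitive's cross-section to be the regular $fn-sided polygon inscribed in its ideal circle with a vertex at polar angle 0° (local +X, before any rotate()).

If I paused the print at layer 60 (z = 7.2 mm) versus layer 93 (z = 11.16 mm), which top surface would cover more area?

layer 93 (z = 11.16 mm)

Layer 60 (z = 7.2): the r=9.5 cylinder gives a regular 12-gon of circumradius 9.5 (constant along its height) (area = (12/2)·9.500²·sin(360°/12) = 270.75 mm²); the cylinder at (9.5, -3.5) is absent (z outside [11, 34.5]); the cube at (2.5, 8.5) is absent (z outside [7.5, 30.5]); the cylinder at (12.5, 4.5): section is a regular 12-gon, circumradius r=4.5 (area = (12/2)·4.500²·sin(360°/12) = 60.75 mm²); Taking the union: the regions partially overlap — summed areas 331.50 mm² minus the doubly-counted overlap 0.79 mm² gives 330.71 mm² — area = 330.71 mm². So its area = 330.71 mm². Layer 93 (z = 11.16): the cylinder: section is a regular 12-gon, circumradius r=9.5 (area = (12/2)·9.500²·sin(360°/12) = 270.75 mm²); the r=7 cylinder at (9.5, -3.5) gives a regular 12-gon of circumradius 7 (constant along its height) (area = (12/2)·7.000²·sin(360°/12) = 147.00 mm²); the 24×7.5 cube at (2.5, 8.5) contributes its full rectangle (area 180.00 mm²); the cylinder at (12.5, 4.5) is not intersected at this z (z outside [2, 7.5]); Merging all regions: the regions partially overlap — summed areas 597.75 mm² minus the doubly-counted overlap 51.47 mm² gives 546.28 mm² — area = 546.28 mm². So its area = 546.28 mm². Layer 93 is larger (546.28 vs 330.71 mm²).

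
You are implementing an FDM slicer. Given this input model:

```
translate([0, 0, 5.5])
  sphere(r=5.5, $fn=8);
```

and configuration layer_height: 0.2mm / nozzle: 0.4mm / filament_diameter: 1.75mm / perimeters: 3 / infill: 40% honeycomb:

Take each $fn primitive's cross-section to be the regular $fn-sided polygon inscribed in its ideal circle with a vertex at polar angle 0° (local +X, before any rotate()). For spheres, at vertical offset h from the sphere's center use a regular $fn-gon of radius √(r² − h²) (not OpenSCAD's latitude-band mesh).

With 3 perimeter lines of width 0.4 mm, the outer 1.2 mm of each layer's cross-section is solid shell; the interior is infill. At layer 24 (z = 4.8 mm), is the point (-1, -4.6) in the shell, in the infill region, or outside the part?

shell

At z = 4.8 mm: the sphere: section is a regular 8-gon, circumradius = √(r²−h²) = √(5.5²−0.7²) = 5.455. Overall, the cross-section is a single solid region. The nearest boundary edge runs (-3.86, -3.86)→(-0.00, -5.46); distance from the point to it = 0.41 mm. The point is inside the cross-section, 0.41 mm from the nearest boundary — within the 1.2 mm shell band (3 × 0.4).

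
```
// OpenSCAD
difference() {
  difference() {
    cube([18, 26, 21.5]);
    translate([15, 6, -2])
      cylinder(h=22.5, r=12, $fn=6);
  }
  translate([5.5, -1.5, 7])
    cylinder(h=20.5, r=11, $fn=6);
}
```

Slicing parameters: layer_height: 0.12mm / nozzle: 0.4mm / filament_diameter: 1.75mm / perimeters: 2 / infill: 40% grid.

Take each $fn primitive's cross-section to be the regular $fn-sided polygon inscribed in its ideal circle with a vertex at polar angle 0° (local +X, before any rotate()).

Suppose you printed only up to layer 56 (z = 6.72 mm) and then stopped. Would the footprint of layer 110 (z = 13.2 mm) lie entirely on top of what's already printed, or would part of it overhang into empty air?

entirely on top

Compare the two slices. At z = 6.72: the cube (footprint 18×26) is included at this height (area 468.00 mm²); the r=12 cylinder at (15, 6) gives a regular 6-gon of circumradius 12 (constant along its height) (area = (6/2)·12.000²·sin(360°/6) = 374.12 mm²); After the difference (first − rest): starting from the 18×26 cube (468.00 mm²), the r=12 cylinder at (15, 6) partially overlaps it — only the 204.32 mm² overlap (of its 374.12 mm²) is removed, clipping the outline — area = 263.68 mm²; the cylinder at (5.5, -1.5) is not intersected at this z (z outside [7, 27.5]); After the difference (first − rest): none of the subtracted shapes is present at this height, so the result so far is unchanged — area = 263.68 mm². At z = 13.2: the cube (footprint 18×26) is included at this height (area 468.00 mm²); the r=12 cylinder at (15, 6) gives a regular 6-gon of circumradius 12 (constant along its height) (area = (6/2)·12.000²·sin(360°/6) = 374.12 mm²); Subtracting the remaining from the first: starting from the 18×26 cube (468.00 mm²), the r=12 cylinder at (15, 6) partially overlaps it — only the 204.32 mm² overlap (of its 374.12 mm²) is removed, clipping the outline — area = 263.68 mm²; the cylinder at (5.5, -1.5): section is a regular 6-gon, circumradius r=11 (area = (6/2)·11.000²·sin(360°/6) = 314.37 mm²); Taking the first minus the rest: starting from that combined region (263.68 mm²), the r=11 cylinder at (5.5, -1.5) partially overlaps it — only the 35.66 mm² overlap (of its 314.37 mm²) is removed, clipping the outline — area = 228.03 mm². Checking containment: the cross-section at z = 13.2 is a subset of the cross-section at z = 6.72.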